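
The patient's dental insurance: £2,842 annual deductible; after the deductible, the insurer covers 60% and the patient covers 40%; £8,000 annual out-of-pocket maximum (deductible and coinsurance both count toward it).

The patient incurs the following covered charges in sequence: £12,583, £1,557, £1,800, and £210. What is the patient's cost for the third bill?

Claim 1 (£12,583): £2,842 to deductible, leaving £9,741; coinsurance £9,741 × 40% = £3,896.40. Patient pays £6,738.40; OOP now £6,738.40.
Claim 2 (£1,557): 40% coinsurance on £1,557 = £622.80. Cost to patient: £622.80. OOP to date £7,361.20.
Claim 3 (£1,800): deductible met; 40% of £1,800 = £720. Adding that to £7,361.20 gives £8,081.20, past the £8,000 cap; patient pays only £8,000 − £7,361.20 = £638.80.

£638.80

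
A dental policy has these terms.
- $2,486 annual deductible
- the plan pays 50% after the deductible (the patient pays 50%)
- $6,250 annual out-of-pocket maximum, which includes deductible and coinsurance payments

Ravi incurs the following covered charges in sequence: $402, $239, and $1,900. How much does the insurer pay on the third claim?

Claim 1 — $402: entire amount goes to the deductible. Patient owes $402 (running OOP $402). Plan pays $402 − $402 = $0.
Claim 2 — $239: all of it applies to the deductible. Patient pays $239; OOP now $641. Insurer: $239 − $239 = $0.
Claim 3 — $1,900: $1,845 finishes the deductible; $55 goes to coinsurance; coinsurance $55 × 50% = $27.50. Cost to patient: $1,872.50. OOP to date $2,513.50. Plan pays $1,900 − $1,872.50 = $27.50.

$27.50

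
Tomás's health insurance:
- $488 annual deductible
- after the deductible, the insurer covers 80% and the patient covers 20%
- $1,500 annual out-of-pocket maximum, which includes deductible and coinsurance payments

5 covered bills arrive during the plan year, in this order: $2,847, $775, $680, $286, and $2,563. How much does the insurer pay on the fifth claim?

$2,371

Claim 1 ($2,847): $488 finishes the deductible; $2,359 goes to coinsurance; 20% of $2,359 = $471.80. Cost to patient: $959.80. OOP to date $959.80. Plan pays $2,847 − $959.80 = $1,887.20.
Claim 2 ($775): deductible already satisfied, so patient's share is 20% × $775 = $155. Cost to patient: $155. OOP to date $1,114.80. Plan pays $775 − $155 = $620.
Claim 3 ($680): 20% coinsurance on $680 = $136. Patient pays $136; OOP now $1,250.80. Plan pays $680 − $136 = $544.
Claim 4 ($286): deductible met; 20% of $286 = $57.20. Cost to patient: $57.20. OOP to date $1,308. Insurer: $286 − $57.20 = $228.80.
Claim 5 ($2,563): deductible already satisfied, so patient's share is 20% × $2,563 = $512.60. Adding that to $1,308 gives $1,820.60, past the $1,500 cap; patient pays only $1,500 − $1,308 = $192. Plan pays $2,563 − $192 = $2,371.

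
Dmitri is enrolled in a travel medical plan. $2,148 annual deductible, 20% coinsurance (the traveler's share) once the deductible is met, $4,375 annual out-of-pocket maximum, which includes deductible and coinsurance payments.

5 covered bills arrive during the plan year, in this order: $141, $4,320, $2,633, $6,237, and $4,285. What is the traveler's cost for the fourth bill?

$1,237.80

Bill 1, $141: entire amount goes to the deductible. Cost to traveler: $141. OOP to date $141.
Bill 2, $4,320: $2,007 to deductible, leaving $2,313; coinsurance $2,313 × 20% = $462.60. Traveler owes $2,469.60 (running OOP $2,610.60).
Bill 3, $2,633: deductible met; 20% of $2,633 = $526.60. Traveler owes $526.60 (running OOP $3,137.20).
Bill 4, $6,237: deductible already satisfied, so traveler's share is 20% × $6,237 = $1,247.40. OOP would hit $4,384.60 > $4,375, so the cap limits the traveler to $4,375 − $3,137.20 = $1,237.80.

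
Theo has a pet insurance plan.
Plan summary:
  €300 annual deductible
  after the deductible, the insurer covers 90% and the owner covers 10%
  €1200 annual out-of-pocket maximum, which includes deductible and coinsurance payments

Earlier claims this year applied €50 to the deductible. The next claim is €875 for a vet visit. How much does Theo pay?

€312.50

Remaining deductible: €300 − €50 = €250.
The remaining €625 (= €875 − €250) moves to coinsurance.
Owner's 10% share of €625 is €62.50.
Owner responsibility before any cap: €250 + €62.50 = €312.50.
Total out-of-pocket so far would be €50 + €312.50 = €362.50, below the €1200 cap — no reduction.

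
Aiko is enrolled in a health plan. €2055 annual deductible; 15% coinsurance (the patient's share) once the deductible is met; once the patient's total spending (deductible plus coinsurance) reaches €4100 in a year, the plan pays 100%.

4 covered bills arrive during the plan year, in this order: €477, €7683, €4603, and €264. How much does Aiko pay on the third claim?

Claim 1 — €477: entire amount goes to the deductible. Patient owes €477 (running OOP €477).
Claim 2 — €7683: deductible takes €1578, €6105 remains; coinsurance €6105 × 15% = €915.75. Cost to patient: €2493.75. OOP to date €2970.75.
Claim 3 — €4603: 15% coinsurance on €4603 = €690.45. Patient owes €690.45 (running OOP €3661.20).

€690.45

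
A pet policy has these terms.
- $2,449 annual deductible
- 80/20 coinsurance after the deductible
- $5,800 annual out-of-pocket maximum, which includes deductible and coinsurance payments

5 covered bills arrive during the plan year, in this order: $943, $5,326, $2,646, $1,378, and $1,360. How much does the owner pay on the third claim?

Claim 1 — $943: fully absorbed by the deductible. Owner pays $943; OOP now $943.
Claim 2 — $5,326: deductible takes $1,506, $3,820 remains; owner's 20% is $764. Owner owes $2,270 (running OOP $3,213).
Claim 3 — $2,646: deductible met; 20% of $2,646 = $529.20. Owner pays $529.20; OOP now $3,742.20.

$529.20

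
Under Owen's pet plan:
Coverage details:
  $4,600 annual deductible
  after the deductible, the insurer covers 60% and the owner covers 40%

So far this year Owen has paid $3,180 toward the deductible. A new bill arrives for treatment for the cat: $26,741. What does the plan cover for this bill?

Deductible still to meet: $4,600 − $3,180 = $1,420.
The remaining $25,321 (= $26,741 − $1,420) moves to coinsurance.
Owner's 40% share of $25,321 is $10,128.40.
That puts the owner's cost at $1,420 + $10,128.40 = $11,548.40.
The plan picks up $26,741 − $11,548.40 = $15,192.60.

$15,192.60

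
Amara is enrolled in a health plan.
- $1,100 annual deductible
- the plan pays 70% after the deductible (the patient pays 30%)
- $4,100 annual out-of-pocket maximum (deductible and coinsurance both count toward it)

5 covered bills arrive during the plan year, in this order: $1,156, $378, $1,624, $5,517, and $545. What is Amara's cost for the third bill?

$487.20

#1 ($1,156): $1,100 finishes the deductible; $56 goes to coinsurance; coinsurance $56 × 30% = $16.80. Patient owes $1,116.80 (running OOP $1,116.80).
#2 ($378): 30% coinsurance on $378 = $113.40. Patient owes $113.40 (running OOP $1,230.20).
#3 ($1,624): deductible met; 30% of $1,624 = $487.20. Patient owes $487.20 (running OOP $1,717.40).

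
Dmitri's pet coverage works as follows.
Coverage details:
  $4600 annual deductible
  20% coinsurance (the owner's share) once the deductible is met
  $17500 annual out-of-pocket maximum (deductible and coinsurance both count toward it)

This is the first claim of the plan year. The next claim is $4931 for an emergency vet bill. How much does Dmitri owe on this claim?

$4666.20

The full $4600 deductible is still open; $4600 of this bill applies to it.
That leaves $4931 − $4600 = $331 for coinsurance.
20% of $331 = $66.20 falls to the owner.
Owner responsibility before any cap: $4600 + $66.20 = $4666.20.
Year-to-date out-of-pocket becomes $0 + $4666.20 = $4666.20, still under the $17500 maximum, so no cap applies.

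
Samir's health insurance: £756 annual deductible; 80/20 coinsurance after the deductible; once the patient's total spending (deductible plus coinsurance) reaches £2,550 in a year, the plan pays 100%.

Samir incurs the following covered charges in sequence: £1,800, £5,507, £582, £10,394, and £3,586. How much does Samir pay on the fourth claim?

Claim 1 — £1,800: deductible takes £756, £1,044 remains; 20% of £1,044 = £208.80. Cost to patient: £964.80. OOP to date £964.80.
Claim 2 — £5,507: deductible met; 20% of £5,507 = £1,101.40. Patient pays £1,101.40; OOP now £2,066.20.
Claim 3 — £582: deductible already satisfied, so patient's share is 20% × £582 = £116.40. Cost to patient: £116.40. OOP to date £2,182.60.
Claim 4 — £10,394: deductible met; 20% of £10,394 = £2,078.80. That would push OOP to £4,261.40, over the £2,550 cap, so patient pays £2,550 − £2,182.60 = £367.40.

£367.40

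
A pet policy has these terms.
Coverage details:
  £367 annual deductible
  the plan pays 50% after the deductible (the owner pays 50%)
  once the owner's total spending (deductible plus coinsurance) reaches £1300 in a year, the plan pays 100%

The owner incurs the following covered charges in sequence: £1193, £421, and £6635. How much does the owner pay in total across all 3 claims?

£1300

Claim 1 (£1193): £367 finishes the deductible; £826 goes to coinsurance; owner's 50% is £413. Owner owes £780 (running OOP £780).
Claim 2 (£421): 50% coinsurance on £421 = £210.50. Cost to owner: £210.50. OOP to date £990.50.
Claim 3 (£6635): 50% coinsurance on £6635 = £3317.50. That would push OOP to £4308, over the £1300 cap, so owner pays £1300 − £990.50 = £309.50.
Summing the owner's payments: £780 + £210.50 + £309.50 = £1300.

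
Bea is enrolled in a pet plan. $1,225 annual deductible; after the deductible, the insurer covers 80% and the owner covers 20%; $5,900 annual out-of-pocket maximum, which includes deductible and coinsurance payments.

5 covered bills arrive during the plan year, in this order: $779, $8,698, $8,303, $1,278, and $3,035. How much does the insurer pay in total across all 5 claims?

$16,694.40

Claim 1 ($779): entire amount goes to the deductible. Owner owes $779 (running OOP $779). Plan pays $779 − $779 = $0.
Claim 2 ($8,698): deductible takes $446, $8,252 remains; 20% of $8,252 = $1,650.40. Owner owes $2,096.40 (running OOP $2,875.40). Insurer: $8,698 − $2,096.40 = $6,601.60.
Claim 3 ($8,303): deductible already satisfied, so owner's share is 20% × $8,303 = $1,660.60. Owner owes $1,660.60 (running OOP $4,536). Insurer: $8,303 − $1,660.60 = $6,642.40.
Claim 4 ($1,278): deductible already satisfied, so owner's share is 20% × $1,278 = $255.60. Owner pays $255.60; OOP now $4,791.60. Plan pays $1,278 − $255.60 = $1,022.40.
Claim 5 ($3,035): 20% coinsurance on $3,035 = $607. Owner pays $607; OOP now $5,398.60. Insurer: $3,035 − $607 = $2,428.
Insurer total: $0 + $6,601.60 + $6,642.40 + $1,022.40 + $2,428 = $16,694.40.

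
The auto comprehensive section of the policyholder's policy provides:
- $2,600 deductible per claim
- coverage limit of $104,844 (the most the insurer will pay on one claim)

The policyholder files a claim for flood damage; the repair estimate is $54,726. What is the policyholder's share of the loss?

$2,600

After the deductible, $54,726 − $2,600 = $52,126 remains.
That's under the $104,844 cap, so the insurer reimburses the full $52,126.
Out of pocket: $54,726 − $52,126 = $2,600.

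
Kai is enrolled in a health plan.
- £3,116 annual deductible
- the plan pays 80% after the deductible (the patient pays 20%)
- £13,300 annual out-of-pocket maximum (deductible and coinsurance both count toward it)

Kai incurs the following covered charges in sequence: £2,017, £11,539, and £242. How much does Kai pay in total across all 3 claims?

Claim 1 — £2,017: all of it applies to the deductible. Patient pays £2,017; OOP now £2,017.
Claim 2 — £11,539: £1,099 to deductible, leaving £10,440; patient's 20% is £2,088. Patient owes £3,187 (running OOP £5,204).
Claim 3 — £242: 20% coinsurance on £242 = £48.40. Cost to patient: £48.40. OOP to date £5,252.40.
Total paid by the patient: £2,017 + £3,187 + £48.40 = £5,252.40.

£5,252.40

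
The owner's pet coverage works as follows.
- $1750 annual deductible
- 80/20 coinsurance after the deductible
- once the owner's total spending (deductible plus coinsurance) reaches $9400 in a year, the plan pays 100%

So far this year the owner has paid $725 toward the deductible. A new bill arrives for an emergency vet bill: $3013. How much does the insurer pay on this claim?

$1590.40

Deductible still to meet: $1750 − $725 = $1025.
After the $1025 deductible portion, $3013 − $1025 = $1988 is subject to coinsurance.
20% of $1988 = $397.60 falls to the owner.
So the owner owes $1025 + $397.60 = $1422.60 before any cap.
Year-to-date out-of-pocket becomes $725 + $1422.60 = $2147.60, still under the $9400 maximum, so no cap applies.
The insurer covers the remainder: $3013 − $1422.60 = $1590.40.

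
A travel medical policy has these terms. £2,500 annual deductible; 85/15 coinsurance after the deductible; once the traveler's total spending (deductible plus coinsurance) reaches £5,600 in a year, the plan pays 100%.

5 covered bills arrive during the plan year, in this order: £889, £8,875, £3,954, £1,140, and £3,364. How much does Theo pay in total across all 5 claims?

£4,858.30

Claim 1 — £889: entire amount goes to the deductible. Cost to traveler: £889. OOP to date £889.
Claim 2 — £8,875: £1,611 finishes the deductible; £7,264 goes to coinsurance; traveler's 15% is £1,089.60. Traveler pays £2,700.60; OOP now £3,589.60.
Claim 3 — £3,954: deductible already satisfied, so traveler's share is 15% × £3,954 = £593.10. Traveler owes £593.10 (running OOP £4,182.70).
Claim 4 — £1,140: deductible met; 15% of £1,140 = £171. Cost to traveler: £171. OOP to date £4,353.70.
Claim 5 — £3,364: deductible met; 15% of £3,364 = £504.60. Cost to traveler: £504.60. OOP to date £4,858.30.
Summing the traveler's payments: £889 + £2,700.60 + £593.10 + £171 + £504.60 = £4,858.30.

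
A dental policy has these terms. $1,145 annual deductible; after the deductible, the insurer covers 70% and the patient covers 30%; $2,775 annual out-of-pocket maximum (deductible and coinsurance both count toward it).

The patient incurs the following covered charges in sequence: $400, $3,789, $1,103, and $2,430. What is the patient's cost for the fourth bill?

Claim 1 ($400): fully absorbed by the deductible. Patient owes $400 (running OOP $400).
Claim 2 ($3,789): $745 to deductible, leaving $3,044; 30% of $3,044 = $913.20. Cost to patient: $1,658.20. OOP to date $2,058.20.
Claim 3 ($1,103): deductible already satisfied, so patient's share is 30% × $1,103 = $330.90. Patient owes $330.90 (running OOP $2,389.10).
Claim 4 ($2,430): deductible already satisfied, so patient's share is 30% × $2,430 = $729. OOP would hit $3,118.10 > $2,775, so the cap limits the patient to $2,775 − $2,389.10 = $385.90.

$385.90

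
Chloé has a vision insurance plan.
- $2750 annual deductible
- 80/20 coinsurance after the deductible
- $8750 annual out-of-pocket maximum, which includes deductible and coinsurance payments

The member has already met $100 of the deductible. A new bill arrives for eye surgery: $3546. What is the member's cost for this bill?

$2829.20

$100 of the $2750 deductible is already met, leaving $2650.
The remaining $896 (= $3546 − $2650) moves to coinsurance.
Member's 20% share of $896 is $179.20.
That puts the member's cost at $2650 + $179.20 = $2829.20 before any cap.
Cumulative spending $100 + $2829.20 = $2929.20 stays under the $8750 maximum.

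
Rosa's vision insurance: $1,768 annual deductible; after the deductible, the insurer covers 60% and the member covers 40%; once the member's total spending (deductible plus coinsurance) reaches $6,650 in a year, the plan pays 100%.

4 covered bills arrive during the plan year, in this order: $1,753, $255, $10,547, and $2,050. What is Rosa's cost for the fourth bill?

Claim 1 ($1,753): entire amount goes to the deductible. Member pays $1,753; OOP now $1,753.
Claim 2 ($255): $15 finishes the deductible; $240 goes to coinsurance; member's 40% is $96. Member owes $111 (running OOP $1,864).
Claim 3 ($10,547): deductible already satisfied, so member's share is 40% × $10,547 = $4,218.80. Member pays $4,218.80; OOP now $6,082.80.
Claim 4 ($2,050): 40% coinsurance on $2,050 = $820. OOP would hit $6,902.80 > $6,650, so the cap limits the member to $6,650 − $6,082.80 = $567.20.

$567.20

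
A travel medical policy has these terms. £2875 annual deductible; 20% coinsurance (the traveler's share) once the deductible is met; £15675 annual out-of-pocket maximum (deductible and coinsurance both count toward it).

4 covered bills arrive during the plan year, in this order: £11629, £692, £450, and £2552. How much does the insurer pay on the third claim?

£360

Bill 1, £11629: deductible takes £2875, £8754 remains; coinsurance £8754 × 20% = £1750.80. Traveler owes £4625.80 (running OOP £4625.80). Insurer: £11629 − £4625.80 = £7003.20.
Bill 2, £692: deductible already satisfied, so traveler's share is 20% × £692 = £138.40. Traveler owes £138.40 (running OOP £4764.20). Insurer: £692 − £138.40 = £553.60.
Bill 3, £450: 20% coinsurance on £450 = £90. Cost to traveler: £90. OOP to date £4854.20. Plan pays £450 − £90 = £360.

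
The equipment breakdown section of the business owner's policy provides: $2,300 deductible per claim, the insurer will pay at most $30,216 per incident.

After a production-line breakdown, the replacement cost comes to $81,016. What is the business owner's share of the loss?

After the deductible, $81,016 − $2,300 = $78,716 remains.
$78,716 exceeds the $30,216 limit, so the insurer pays the limit: $30,216.
Out of pocket: $81,016 − $30,216 = $50,800.

$50,800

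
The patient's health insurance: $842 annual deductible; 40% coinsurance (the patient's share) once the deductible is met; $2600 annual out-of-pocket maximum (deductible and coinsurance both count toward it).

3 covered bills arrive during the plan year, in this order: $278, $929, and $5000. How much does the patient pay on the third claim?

$1612

#1 ($278): all of it applies to the deductible. Cost to patient: $278. OOP to date $278.
#2 ($929): $564 finishes the deductible; $365 goes to coinsurance; 40% of $365 = $146. Patient pays $710; OOP now $988.
#3 ($5000): deductible met; 40% of $5000 = $2000. OOP would hit $2988 > $2600, so the cap limits the patient to $2600 − $988 = $1612.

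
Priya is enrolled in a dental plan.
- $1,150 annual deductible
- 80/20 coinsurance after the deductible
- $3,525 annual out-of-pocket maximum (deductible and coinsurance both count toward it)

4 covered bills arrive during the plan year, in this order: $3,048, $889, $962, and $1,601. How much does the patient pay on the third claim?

Bill 1, $3,048: $1,150 to deductible, leaving $1,898; patient's 20% is $379.60. Patient owes $1,529.60 (running OOP $1,529.60).
Bill 2, $889: 20% coinsurance on $889 = $177.80. Patient pays $177.80; OOP now $1,707.40.
Bill 3, $962: 20% coinsurance on $962 = $192.40. Cost to patient: $192.40. OOP to date $1,899.80.

$192.40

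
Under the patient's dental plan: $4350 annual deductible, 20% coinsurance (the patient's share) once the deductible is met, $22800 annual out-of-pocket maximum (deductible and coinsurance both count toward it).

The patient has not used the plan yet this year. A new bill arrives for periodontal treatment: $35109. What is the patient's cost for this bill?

$10501.80

The full $4350 deductible is still open; $4350 of this bill applies to it.
The remaining $30759 (= $35109 − $4350) moves to coinsurance.
20% of $30759 = $6151.80 falls to the patient.
So the patient owes $4350 + $6151.80 = $10501.80 before any cap.
Year-to-date out-of-pocket becomes $0 + $10501.80 = $10501.80, still under the $22800 maximum, so no cap applies.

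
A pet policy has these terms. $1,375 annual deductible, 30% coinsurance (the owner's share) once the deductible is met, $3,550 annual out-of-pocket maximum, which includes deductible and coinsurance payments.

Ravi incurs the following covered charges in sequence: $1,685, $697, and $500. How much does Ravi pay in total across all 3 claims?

$1,827.10

#1 ($1,685): $1,375 to deductible, leaving $310; owner's 30% is $93. Owner owes $1,468 (running OOP $1,468).
#2 ($697): deductible already satisfied, so owner's share is 30% × $697 = $209.10. Owner owes $209.10 (running OOP $1,677.10).
#3 ($500): 30% coinsurance on $500 = $150. Owner pays $150; OOP now $1,827.10.
Summing the owner's payments: $1,468 + $209.10 + $150 = $1,827.10.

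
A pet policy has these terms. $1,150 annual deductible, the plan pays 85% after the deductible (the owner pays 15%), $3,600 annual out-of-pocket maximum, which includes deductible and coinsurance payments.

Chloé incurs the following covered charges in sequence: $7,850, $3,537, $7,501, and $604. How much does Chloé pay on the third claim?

$914.45

Bill 1, $7,850: $1,150 finishes the deductible; $6,700 goes to coinsurance; 15% of $6,700 = $1,005. Owner pays $2,155; OOP now $2,155.
Bill 2, $3,537: 15% coinsurance on $3,537 = $530.55. Owner pays $530.55; OOP now $2,685.55.
Bill 3, $7,501: deductible met; 15% of $7,501 = $1,125.15. OOP would hit $3,810.70 > $3,600, so the cap limits the owner to $3,600 − $2,685.55 = $914.45.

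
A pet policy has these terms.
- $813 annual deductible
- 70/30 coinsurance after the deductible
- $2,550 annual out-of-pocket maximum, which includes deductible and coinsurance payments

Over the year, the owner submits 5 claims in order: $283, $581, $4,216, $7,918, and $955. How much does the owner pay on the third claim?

$1,264.80

Claim 1 — $283: fully absorbed by the deductible. Owner pays $283; OOP now $283.
Claim 2 — $581: deductible takes $530, $51 remains; 30% of $51 = $15.30. Cost to owner: $545.30. OOP to date $828.30.
Claim 3 — $4,216: deductible met; 30% of $4,216 = $1,264.80. Owner owes $1,264.80 (running OOP $2,093.10).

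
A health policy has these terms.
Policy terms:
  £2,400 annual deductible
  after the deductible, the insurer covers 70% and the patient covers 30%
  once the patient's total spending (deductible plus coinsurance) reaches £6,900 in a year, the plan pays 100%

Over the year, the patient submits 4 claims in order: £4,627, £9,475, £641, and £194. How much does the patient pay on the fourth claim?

Claim 1 — £4,627: deductible takes £2,400, £2,227 remains; coinsurance £2,227 × 30% = £668.10. Patient pays £3,068.10; OOP now £3,068.10.
Claim 2 — £9,475: deductible met; 30% of £9,475 = £2,842.50. Cost to patient: £2,842.50. OOP to date £5,910.60.
Claim 3 — £641: deductible met; 30% of £641 = £192.30. Patient owes £192.30 (running OOP £6,102.90).
Claim 4 — £194: deductible already satisfied, so patient's share is 30% × £194 = £58.20. Cost to patient: £58.20. OOP to date £6,161.10.

£58.20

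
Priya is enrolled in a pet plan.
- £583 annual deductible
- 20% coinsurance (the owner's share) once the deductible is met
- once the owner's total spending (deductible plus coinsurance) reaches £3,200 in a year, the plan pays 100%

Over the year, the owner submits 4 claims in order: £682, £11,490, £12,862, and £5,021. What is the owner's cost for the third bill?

#1 (£682): deductible takes £583, £99 remains; 20% of £99 = £19.80. Owner pays £602.80; OOP now £602.80.
#2 (£11,490): deductible already satisfied, so owner's share is 20% × £11,490 = £2,298. Owner owes £2,298 (running OOP £2,900.80).
#3 (£12,862): 20% coinsurance on £12,862 = £2,572.40. That would push OOP to £5,473.20, over the £3,200 cap, so owner pays £3,200 − £2,900.80 = £299.20.

£299.20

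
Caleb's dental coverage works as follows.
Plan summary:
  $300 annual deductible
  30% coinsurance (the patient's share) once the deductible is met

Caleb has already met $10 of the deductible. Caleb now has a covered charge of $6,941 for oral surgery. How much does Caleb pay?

Deductible still to meet: $300 − $10 = $290.
That leaves $6,941 − $290 = $6,651 for coinsurance.
Coinsurance: $6,651 × 30% = $1,995.30.
Patient responsibility: $290 + $1,995.30 = $2,285.30.

$2,285.30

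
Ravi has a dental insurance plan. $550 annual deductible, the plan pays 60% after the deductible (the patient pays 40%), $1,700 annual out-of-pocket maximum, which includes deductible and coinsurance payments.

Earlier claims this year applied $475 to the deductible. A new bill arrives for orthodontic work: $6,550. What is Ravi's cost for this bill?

Deductible still to meet: $550 − $475 = $75.
After the $75 deductible portion, $6,550 − $75 = $6,475 is subject to coinsurance.
Coinsurance: $6,475 × 40% = $2,590.
Patient responsibility before any cap: $75 + $2,590 = $2,665.
That would bring total out-of-pocket to $3,140, past the $1,700 cap. The patient is capped at $1,700 − $475 = $1,225 on this claim.

$1,225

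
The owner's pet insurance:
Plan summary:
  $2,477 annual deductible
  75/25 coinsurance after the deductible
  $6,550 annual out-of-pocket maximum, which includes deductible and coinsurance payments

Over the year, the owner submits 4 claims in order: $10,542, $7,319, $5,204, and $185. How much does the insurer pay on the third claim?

Claim 1 — $10,542: deductible takes $2,477, $8,065 remains; owner's 25% is $2,016.25. Owner pays $4,493.25; OOP now $4,493.25. Plan pays $10,542 − $4,493.25 = $6,048.75.
Claim 2 — $7,319: deductible met; 25% of $7,319 = $1,829.75. Cost to owner: $1,829.75. OOP to date $6,323. Plan pays $7,319 − $1,829.75 = $5,489.25.
Claim 3 — $5,204: deductible met; 25% of $5,204 = $1,301. That would push OOP to $7,624, over the $6,550 cap, so owner pays $6,550 − $6,323 = $227. Insurer: $5,204 − $227 = $4,977.

$4,977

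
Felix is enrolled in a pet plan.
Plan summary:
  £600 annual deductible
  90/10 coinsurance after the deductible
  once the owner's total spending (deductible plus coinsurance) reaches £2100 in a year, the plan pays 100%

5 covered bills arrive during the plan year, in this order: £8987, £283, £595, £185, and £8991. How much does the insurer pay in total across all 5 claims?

£16941

Claim 1 — £8987: deductible takes £600, £8387 remains; 10% of £8387 = £838.70. Owner owes £1438.70 (running OOP £1438.70). Insurer: £8987 − £1438.70 = £7548.30.
Claim 2 — £283: deductible met; 10% of £283 = £28.30. Cost to owner: £28.30. OOP to date £1467. Plan pays £283 − £28.30 = £254.70.
Claim 3 — £595: deductible met; 10% of £595 = £59.50. Owner pays £59.50; OOP now £1526.50. Insurer: £595 − £59.50 = £535.50.
Claim 4 — £185: deductible met; 10% of £185 = £18.50. Cost to owner: £18.50. OOP to date £1545. Insurer: £185 − £18.50 = £166.50.
Claim 5 — £8991: 10% coinsurance on £8991 = £899.10. OOP would hit £2444.10 > £2100, so the cap limits the owner to £2100 − £1545 = £555. Plan pays £8991 − £555 = £8436.
Insurer total: £7548.30 + £254.70 + £535.50 + £166.50 + £8436 = £16941.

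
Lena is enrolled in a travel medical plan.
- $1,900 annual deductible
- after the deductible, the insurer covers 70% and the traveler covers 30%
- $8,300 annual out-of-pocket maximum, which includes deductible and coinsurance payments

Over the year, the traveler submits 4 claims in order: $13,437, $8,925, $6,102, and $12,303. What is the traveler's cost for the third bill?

$261.40

Claim 1 — $13,437: $1,900 to deductible, leaving $11,537; traveler's 30% is $3,461.10. Cost to traveler: $5,361.10. OOP to date $5,361.10.
Claim 2 — $8,925: 30% coinsurance on $8,925 = $2,677.50. Traveler owes $2,677.50 (running OOP $8,038.60).
Claim 3 — $6,102: deductible met; 30% of $6,102 = $1,830.60. Adding that to $8,038.60 gives $9,869.20, past the $8,300 cap; traveler pays only $8,300 − $8,038.60 = $261.40.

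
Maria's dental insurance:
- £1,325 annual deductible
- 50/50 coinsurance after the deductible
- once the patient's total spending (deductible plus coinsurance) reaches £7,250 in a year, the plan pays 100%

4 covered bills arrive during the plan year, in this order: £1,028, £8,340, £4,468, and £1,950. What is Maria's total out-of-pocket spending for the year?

£7,250

Bill 1, £1,028: all of it applies to the deductible. Patient pays £1,028; OOP now £1,028.
Bill 2, £8,340: £297 to deductible, leaving £8,043; 50% of £8,043 = £4,021.50. Patient owes £4,318.50 (running OOP £5,346.50).
Bill 3, £4,468: deductible already satisfied, so patient's share is 50% × £4,468 = £2,234. Adding that to £5,346.50 gives £7,580.50, past the £7,250 cap; patient pays only £7,250 − £5,346.50 = £1,903.50.
Bill 4, £1,950: deductible met; 50% of £1,950 = £975. That would push OOP to £8,225, over the £7,250 cap, so patient pays £7,250 − £7,250 = £0.
Summing the patient's payments: £1,028 + £4,318.50 + £1,903.50 + £0 = £7,250.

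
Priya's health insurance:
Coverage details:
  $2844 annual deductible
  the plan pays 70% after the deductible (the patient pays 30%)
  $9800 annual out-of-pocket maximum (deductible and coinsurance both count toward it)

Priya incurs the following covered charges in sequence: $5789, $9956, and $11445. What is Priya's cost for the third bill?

#1 ($5789): deductible takes $2844, $2945 remains; patient's 30% is $883.50. Cost to patient: $3727.50. OOP to date $3727.50.
#2 ($9956): deductible already satisfied, so patient's share is 30% × $9956 = $2986.80. Patient pays $2986.80; OOP now $6714.30.
#3 ($11445): deductible met; 30% of $11445 = $3433.50. That would push OOP to $10147.80, over the $9800 cap, so patient pays $9800 − $6714.30 = $3085.70.

$3085.70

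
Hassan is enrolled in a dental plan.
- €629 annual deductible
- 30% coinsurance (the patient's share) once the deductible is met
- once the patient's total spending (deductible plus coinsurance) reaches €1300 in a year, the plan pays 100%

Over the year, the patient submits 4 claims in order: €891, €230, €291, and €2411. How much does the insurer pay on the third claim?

€203.70

#1 (€891): €629 finishes the deductible; €262 goes to coinsurance; patient's 30% is €78.60. Patient pays €707.60; OOP now €707.60. Insurer: €891 − €707.60 = €183.40.
#2 (€230): deductible already satisfied, so patient's share is 30% × €230 = €69. Patient pays €69; OOP now €776.60. Insurer: €230 − €69 = €161.
#3 (€291): deductible already satisfied, so patient's share is 30% × €291 = €87.30. Cost to patient: €87.30. OOP to date €863.90. Plan pays €291 − €87.30 = €203.70.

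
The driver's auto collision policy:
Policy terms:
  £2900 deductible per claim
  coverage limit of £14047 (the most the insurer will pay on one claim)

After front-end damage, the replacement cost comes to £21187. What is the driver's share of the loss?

£7140

After the deductible, £21187 − £2900 = £18287 remains.
Since £18287 > £14047, the payout is capped at £14047.
The driver bears the rest of the original loss: £21187 − £14047 = £7140.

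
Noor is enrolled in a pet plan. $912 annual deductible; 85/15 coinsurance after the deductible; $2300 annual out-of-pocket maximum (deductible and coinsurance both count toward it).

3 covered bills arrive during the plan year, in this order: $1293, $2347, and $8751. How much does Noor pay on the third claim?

$978.80

Claim 1 ($1293): deductible takes $912, $381 remains; 15% of $381 = $57.15. Owner pays $969.15; OOP now $969.15.
Claim 2 ($2347): deductible already satisfied, so owner's share is 15% × $2347 = $352.05. Owner pays $352.05; OOP now $1321.20.
Claim 3 ($8751): deductible met; 15% of $8751 = $1312.65. OOP would hit $2633.85 > $2300, so the cap limits the owner to $2300 − $1321.20 = $978.80.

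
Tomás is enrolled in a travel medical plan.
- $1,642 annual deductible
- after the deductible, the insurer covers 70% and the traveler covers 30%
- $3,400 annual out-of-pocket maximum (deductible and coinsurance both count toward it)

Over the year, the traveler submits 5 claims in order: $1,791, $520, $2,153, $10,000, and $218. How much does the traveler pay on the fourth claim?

$911.40

Bill 1, $1,791: deductible takes $1,642, $149 remains; 30% of $149 = $44.70. Cost to traveler: $1,686.70. OOP to date $1,686.70.
Bill 2, $520: deductible already satisfied, so traveler's share is 30% × $520 = $156. Traveler owes $156 (running OOP $1,842.70).
Bill 3, $2,153: 30% coinsurance on $2,153 = $645.90. Cost to traveler: $645.90. OOP to date $2,488.60.
Bill 4, $10,000: 30% coinsurance on $10,000 = $3,000. That would push OOP to $5,488.60, over the $3,400 cap, so traveler pays $3,400 − $2,488.60 = $911.40.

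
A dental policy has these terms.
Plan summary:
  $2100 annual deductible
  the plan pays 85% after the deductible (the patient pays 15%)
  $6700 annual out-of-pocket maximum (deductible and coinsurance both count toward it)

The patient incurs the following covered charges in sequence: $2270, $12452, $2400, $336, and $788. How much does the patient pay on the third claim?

#1 ($2270): $2100 to deductible, leaving $170; coinsurance $170 × 15% = $25.50. Patient owes $2125.50 (running OOP $2125.50).
#2 ($12452): deductible met; 15% of $12452 = $1867.80. Cost to patient: $1867.80. OOP to date $3993.30.
#3 ($2400): 15% coinsurance on $2400 = $360. Patient pays $360; OOP now $4353.30.

$360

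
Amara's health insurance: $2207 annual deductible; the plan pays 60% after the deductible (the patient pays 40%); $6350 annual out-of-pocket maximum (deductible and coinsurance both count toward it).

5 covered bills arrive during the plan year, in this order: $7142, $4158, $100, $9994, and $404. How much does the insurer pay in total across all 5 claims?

$15448

#1 ($7142): $2207 finishes the deductible; $4935 goes to coinsurance; patient's 40% is $1974. Patient pays $4181; OOP now $4181. Insurer: $7142 − $4181 = $2961.
#2 ($4158): deductible already satisfied, so patient's share is 40% × $4158 = $1663.20. Cost to patient: $1663.20. OOP to date $5844.20. Plan pays $4158 − $1663.20 = $2494.80.
#3 ($100): deductible met; 40% of $100 = $40. Patient pays $40; OOP now $5884.20. Insurer: $100 − $40 = $60.
#4 ($9994): 40% coinsurance on $9994 = $3997.60. OOP would hit $9881.80 > $6350, so the cap limits the patient to $6350 − $5884.20 = $465.80. Insurer: $9994 − $465.80 = $9528.20.
#5 ($404): deductible already satisfied, so patient's share is 40% × $404 = $161.60. That would push OOP to $6511.60, over the $6350 cap, so patient pays $6350 − $6350 = $0. Plan pays $404 − $0 = $404.
Insurer total: $2961 + $2494.80 + $60 + $9528.20 + $404 = $15448.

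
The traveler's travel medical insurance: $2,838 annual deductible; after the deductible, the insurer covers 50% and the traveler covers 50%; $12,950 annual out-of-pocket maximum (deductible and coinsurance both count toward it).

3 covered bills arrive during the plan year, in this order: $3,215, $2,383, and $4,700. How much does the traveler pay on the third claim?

$2,350

#1 ($3,215): $2,838 to deductible, leaving $377; coinsurance $377 × 50% = $188.50. Cost to traveler: $3,026.50. OOP to date $3,026.50.
#2 ($2,383): 50% coinsurance on $2,383 = $1,191.50. Traveler pays $1,191.50; OOP now $4,218.
#3 ($4,700): deductible already satisfied, so traveler's share is 50% × $4,700 = $2,350. Traveler pays $2,350; OOP now $6,568.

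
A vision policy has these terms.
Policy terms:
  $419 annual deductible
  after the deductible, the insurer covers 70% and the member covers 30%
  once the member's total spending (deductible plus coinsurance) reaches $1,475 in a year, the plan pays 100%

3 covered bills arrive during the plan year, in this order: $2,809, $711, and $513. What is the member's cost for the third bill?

Claim 1 ($2,809): $419 finishes the deductible; $2,390 goes to coinsurance; coinsurance $2,390 × 30% = $717. Cost to member: $1,136. OOP to date $1,136.
Claim 2 ($711): deductible already satisfied, so member's share is 30% × $711 = $213.30. Member owes $213.30 (running OOP $1,349.30).
Claim 3 ($513): deductible already satisfied, so member's share is 30% × $513 = $153.90. Adding that to $1,349.30 gives $1,503.20, past the $1,475 cap; member pays only $1,475 − $1,349.30 = $125.70.

$125.70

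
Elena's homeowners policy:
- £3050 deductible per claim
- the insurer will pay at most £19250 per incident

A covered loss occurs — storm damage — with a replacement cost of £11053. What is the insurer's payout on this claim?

After the deductible, £11053 − £3050 = £8003 remains.
That's under the £19250 cap, so the insurer reimburses the full £8003.

£8003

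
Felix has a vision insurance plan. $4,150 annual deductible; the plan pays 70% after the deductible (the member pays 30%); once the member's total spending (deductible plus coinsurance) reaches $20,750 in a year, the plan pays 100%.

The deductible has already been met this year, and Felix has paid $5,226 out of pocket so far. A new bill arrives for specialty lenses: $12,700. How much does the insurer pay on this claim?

With the deductible met, the entire $12,700 is subject to coinsurance.
Coinsurance: $12,700 × 30% = $3,810.
Year-to-date out-of-pocket becomes $5,226 + $3,810 = $9,036, still under the $20,750 maximum, so no cap applies.
The plan picks up $12,700 − $3,810 = $8,890.

$8,890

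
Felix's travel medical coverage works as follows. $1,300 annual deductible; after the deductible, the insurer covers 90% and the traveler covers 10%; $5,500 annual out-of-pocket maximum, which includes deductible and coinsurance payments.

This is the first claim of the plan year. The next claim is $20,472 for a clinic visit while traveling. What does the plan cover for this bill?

$17,254.80

The full $1,300 deductible is still open; $1,300 of this bill applies to it.
After the $1,300 deductible portion, $20,472 − $1,300 = $19,172 is subject to coinsurance.
Coinsurance: $19,172 × 10% = $1,917.20.
That puts the traveler's cost at $1,300 + $1,917.20 = $3,217.20 before any cap.
Total out-of-pocket so far would be $0 + $3,217.20 = $3,217.20, below the $5,500 cap — no reduction.
Insurer pays the balance: $20,472 − $3,217.20 = $17,254.80.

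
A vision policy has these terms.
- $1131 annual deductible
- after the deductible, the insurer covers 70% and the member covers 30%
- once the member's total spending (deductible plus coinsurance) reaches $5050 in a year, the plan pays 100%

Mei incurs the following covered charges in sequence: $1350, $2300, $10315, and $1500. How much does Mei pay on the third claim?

$3094.50

Claim 1 — $1350: $1131 finishes the deductible; $219 goes to coinsurance; coinsurance $219 × 30% = $65.70. Member pays $1196.70; OOP now $1196.70.
Claim 2 — $2300: deductible met; 30% of $2300 = $690. Member pays $690; OOP now $1886.70.
Claim 3 — $10315: deductible already satisfied, so member's share is 30% × $10315 = $3094.50. Member owes $3094.50 (running OOP $4981.20).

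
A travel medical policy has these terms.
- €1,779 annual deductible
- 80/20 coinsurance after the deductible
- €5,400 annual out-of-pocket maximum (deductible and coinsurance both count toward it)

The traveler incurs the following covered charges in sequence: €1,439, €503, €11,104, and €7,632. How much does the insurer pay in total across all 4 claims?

€15,278

Bill 1, €1,439: entire amount goes to the deductible. Cost to traveler: €1,439. OOP to date €1,439. Plan pays €1,439 − €1,439 = €0.
Bill 2, €503: €340 finishes the deductible; €163 goes to coinsurance; 20% of €163 = €32.60. Cost to traveler: €372.60. OOP to date €1,811.60. Plan pays €503 − €372.60 = €130.40.
Bill 3, €11,104: 20% coinsurance on €11,104 = €2,220.80. Traveler owes €2,220.80 (running OOP €4,032.40). Insurer: €11,104 − €2,220.80 = €8,883.20.
Bill 4, €7,632: deductible already satisfied, so traveler's share is 20% × €7,632 = €1,526.40. That would push OOP to €5,558.80, over the €5,400 cap, so traveler pays €5,400 − €4,032.40 = €1,367.60. Insurer: €7,632 − €1,367.60 = €6,264.40.
Insurer total: €0 + €130.40 + €8,883.20 + €6,264.40 = €15,278.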